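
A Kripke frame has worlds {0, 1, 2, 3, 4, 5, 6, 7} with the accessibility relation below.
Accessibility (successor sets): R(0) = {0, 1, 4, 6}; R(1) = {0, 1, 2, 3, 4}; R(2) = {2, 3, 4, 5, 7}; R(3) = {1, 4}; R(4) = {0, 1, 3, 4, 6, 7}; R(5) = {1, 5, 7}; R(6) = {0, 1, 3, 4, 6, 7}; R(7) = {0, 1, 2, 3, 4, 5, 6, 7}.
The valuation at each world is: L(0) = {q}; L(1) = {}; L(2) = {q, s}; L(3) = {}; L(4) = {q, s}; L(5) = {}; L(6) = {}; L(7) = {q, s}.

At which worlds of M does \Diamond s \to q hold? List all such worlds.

0, 2, 4, 7

Let φ = \Diamond s \to q. Evaluate φ at each world:
  0 (successors {0, 1, 4, 6}): φ is true.
  1 (successors {0, 1, 2, 3, 4}): φ is false.
  2 (successors {2, 3, 4, 5, 7}): φ is true.
  3 (successors {1, 4}): φ is false.
  4 (successors {0, 1, 3, 4, 6, 7}): φ is true.
  5 (successors {1, 5, 7}): φ is false.
  6 (successors {0, 1, 3, 4, 6, 7}): φ is false.
  7 (successors {0, 1, 2, 3, 4, 5, 6, 7}): φ is true.
For instance, at 1:
  At 1: \Diamond s is true, q is false, so \Diamond s \to q is false.
    At 1: \Diamond s requires s at some successor in {0, 1, 2, 3, 4}.
      s holds at 2, so \Diamond s is true at 1.
Satisfying worlds: {0, 2, 4, 7}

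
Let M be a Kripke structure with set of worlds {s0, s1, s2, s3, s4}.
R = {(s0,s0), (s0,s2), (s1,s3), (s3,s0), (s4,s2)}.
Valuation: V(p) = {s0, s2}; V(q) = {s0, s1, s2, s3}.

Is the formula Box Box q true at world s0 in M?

Yes

At s0: Box Box q requires Box q at every successor {s0, s2}.
    At s0: Box q requires q at every successor {s0, s2}.
      At s0: q is true.
      At s2: q is true.
    So Box q is true at s0.
    At s2: no accessible worlds, so Box q holds vacuously.
So Box Box q is true at s0.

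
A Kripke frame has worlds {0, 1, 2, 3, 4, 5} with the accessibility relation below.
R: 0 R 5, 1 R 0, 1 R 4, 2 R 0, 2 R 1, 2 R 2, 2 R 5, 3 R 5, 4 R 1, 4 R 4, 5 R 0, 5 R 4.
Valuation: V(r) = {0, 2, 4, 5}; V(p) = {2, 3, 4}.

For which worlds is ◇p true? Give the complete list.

Let φ = ◇p. Evaluate φ at each world:
  0 (successors {5}): φ is false.
  1 (successors {0, 4}): φ is true.
  2 (successors {0, 1, 2, 5}): φ is true.
  3 (successors {5}): φ is false.
  4 (successors {1, 4}): φ is true.
  5 (successors {0, 4}): φ is true.
For instance, at 2:
  At 2: ◇p requires p at some successor in {0, 1, 2, 5}.
    p holds at 2, so ◇p is true at 2.
Satisfying worlds: {1, 2, 4, 5}

1, 2, 4, 5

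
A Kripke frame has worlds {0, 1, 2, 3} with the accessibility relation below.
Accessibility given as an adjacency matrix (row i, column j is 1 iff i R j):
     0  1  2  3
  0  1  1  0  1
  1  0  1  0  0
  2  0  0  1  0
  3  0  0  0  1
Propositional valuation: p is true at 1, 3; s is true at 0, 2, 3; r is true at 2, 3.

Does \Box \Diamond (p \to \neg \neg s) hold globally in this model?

No

Let φ = \Box \Diamond (p \to \neg \neg s). Evaluate φ at each world:
  0 (successors {0, 1, 3}): φ is false.
  1 (successors {1}): φ is false.
  2 (successors {2}): φ is true.
  3 (successors {3}): φ is true.
Detail at 0 (counterexample):
  At 0: \Box \Diamond (p \to \neg \neg s) requires \Diamond (p \to \neg \neg s) at every successor {0, 1, 3}.
    \Diamond (p \to \neg \neg s) fails at 1, so \Box \Diamond (p \to \neg \neg s) is false at 0.
      At 1: \Diamond (p \to \neg \neg s) requires p \to \neg \neg s at some successor in {1}.
        At 1: p \to \neg \neg s is false.
      So \Diamond (p \to \neg \neg s) is false at 1.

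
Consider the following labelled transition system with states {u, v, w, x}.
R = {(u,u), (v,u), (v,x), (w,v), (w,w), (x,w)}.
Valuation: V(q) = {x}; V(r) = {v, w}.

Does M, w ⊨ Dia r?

At w: Dia r requires r at some successor in {v, w}.
  r holds at v, so Dia r is true at w.

Yes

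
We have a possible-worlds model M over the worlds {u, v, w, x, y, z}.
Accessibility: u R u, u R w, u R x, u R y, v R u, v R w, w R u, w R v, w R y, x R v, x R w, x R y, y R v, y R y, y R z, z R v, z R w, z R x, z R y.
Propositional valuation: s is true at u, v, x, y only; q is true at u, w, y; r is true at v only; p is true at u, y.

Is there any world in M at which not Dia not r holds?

Let φ = not Dia not r. Evaluate φ at each world:
  u (successors {u, w, x, y}): φ is false.
  v (successors {u, w}): φ is false.
  w (successors {u, v, y}): φ is false.
  x (successors {v, w, y}): φ is false.
  y (successors {v, y, z}): φ is false.
  z (successors {v, w, x, y}): φ is false.
For instance, at v:
  At v: Dia not r is true, so not Dia not r is false.
    At v: Dia not r requires not r at some successor in {u, w}.
      not r holds at u, so Dia not r is true at v.

No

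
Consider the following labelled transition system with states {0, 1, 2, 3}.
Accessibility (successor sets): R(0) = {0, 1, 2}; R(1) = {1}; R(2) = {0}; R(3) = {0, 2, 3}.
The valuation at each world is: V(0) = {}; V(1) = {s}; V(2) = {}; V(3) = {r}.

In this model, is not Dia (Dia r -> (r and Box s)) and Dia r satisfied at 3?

At 3: not Dia (Dia r -> (r and Box s)) is false, Dia r is true, so not Dia (Dia r -> (r and Box s)) and Dia r is false.
  At 3: Dia (Dia r -> (r and Box s)) is true, so not Dia (Dia r -> (r and Box s)) is false.
    At 3: Dia (Dia r -> (r and Box s)) requires Dia r -> (r and Box s) at some successor in {0, 2, 3}.
      Dia r -> (r and Box s) holds at 0, so Dia (Dia r -> (r and Box s)) is true at 3.
  At 3: Dia r requires r at some successor in {0, 2, 3}.
    r holds at 3, so Dia r is true at 3.

No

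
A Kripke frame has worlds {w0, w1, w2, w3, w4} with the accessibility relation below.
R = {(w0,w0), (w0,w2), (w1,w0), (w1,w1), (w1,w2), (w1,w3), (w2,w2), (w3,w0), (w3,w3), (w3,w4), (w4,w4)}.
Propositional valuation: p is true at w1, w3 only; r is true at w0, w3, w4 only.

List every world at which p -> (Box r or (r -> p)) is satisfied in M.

Recall that Box ψ holds at a world iff ψ holds at every accessible world, and Dia ψ holds iff ψ holds at some accessible world.
Let φ = p -> (Box r or (r -> p)). Evaluate φ at each world:
  w0 (successors {w0, w2}): φ is true.
  w1 (successors {w0, w1, w2, w3}): φ is true.
  w2 (successors {w2}): φ is true.
  w3 (successors {w0, w3, w4}): φ is true.
  w4 (successors {w4}): φ is true.
For instance, at w1:
  At w1: p is true, Box r or (r -> p) is true, so p -> (Box r or (r -> p)) is true.
    At w1: Box r is false, r -> p is true, so Box r or (r -> p) is true.
      At w1: Box r requires r at every successor {w0, w1, w2, w3}.
        r fails at w1, so Box r is false at w1.
Satisfying worlds: {w0, w1, w2, w3, w4}

w0, w1, w2, w3, w4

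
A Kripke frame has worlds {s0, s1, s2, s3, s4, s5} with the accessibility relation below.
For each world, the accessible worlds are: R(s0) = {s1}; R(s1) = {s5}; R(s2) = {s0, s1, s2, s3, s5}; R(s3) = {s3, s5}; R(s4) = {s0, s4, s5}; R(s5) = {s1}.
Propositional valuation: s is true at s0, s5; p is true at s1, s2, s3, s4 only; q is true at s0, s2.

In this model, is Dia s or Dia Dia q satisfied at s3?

At s3: Dia s is true, Dia Dia q is false, so Dia s or Dia Dia q is true.
  At s3: Dia s requires s at some successor in {s3, s5}.
    s holds at s5, so Dia s is true at s3.
  At s3: Dia Dia q requires Dia q at some successor in {s3, s5}.
    At s3: Dia q is false.
    At s5: Dia q is false.
  So Dia Dia q is false at s3.

Yes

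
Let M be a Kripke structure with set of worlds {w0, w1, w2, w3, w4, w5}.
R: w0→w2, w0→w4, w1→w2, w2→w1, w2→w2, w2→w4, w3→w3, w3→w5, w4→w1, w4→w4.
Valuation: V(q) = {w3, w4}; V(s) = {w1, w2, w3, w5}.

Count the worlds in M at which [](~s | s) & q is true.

Let φ = [](~s | s) & q. Evaluate φ at each world:
  w0 (successors {w2, w4}): φ is false.
  w1 (successors {w2}): φ is false.
  w2 (successors {w1, w2, w4}): φ is false.
  w3 (successors {w3, w5}): φ is true.
  w4 (successors {w1, w4}): φ is true.
  w5 (successors ∅): φ is false.
For instance, at w1:
  At w1: [](~s | s) is true, q is false, so [](~s | s) & q is false.
    At w1: [](~s | s) requires ~s | s at every successor {w2}.
      At w2: ~s | s is true.
    So [](~s | s) is true at w1.
Satisfying worlds: {w3, w4}

2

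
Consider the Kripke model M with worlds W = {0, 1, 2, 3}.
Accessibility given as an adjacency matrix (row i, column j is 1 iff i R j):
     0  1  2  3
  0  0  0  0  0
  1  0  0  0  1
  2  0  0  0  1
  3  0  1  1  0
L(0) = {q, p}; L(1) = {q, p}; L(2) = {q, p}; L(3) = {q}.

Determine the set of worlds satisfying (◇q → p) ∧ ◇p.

Let φ = (◇q → p) ∧ ◇p. Evaluate φ at each world:
  0 (successors ∅): φ is false.
  1 (successors {3}): φ is false.
  2 (successors {3}): φ is false.
  3 (successors {1, 2}): φ is false.
For instance, at 2:
  At 2: ◇q → p is true, ◇p is false, so (◇q → p) ∧ ◇p is false.
    At 2: ◇q is true, p is true, so ◇q → p is true.
      At 2: ◇q requires q at some successor in {3}.
        q holds at 3, so ◇q is true at 2.
    At 2: ◇p requires p at some successor in {3}.
      At 3: p is false.
    So ◇p is false at 2.
Satisfying worlds: none.

none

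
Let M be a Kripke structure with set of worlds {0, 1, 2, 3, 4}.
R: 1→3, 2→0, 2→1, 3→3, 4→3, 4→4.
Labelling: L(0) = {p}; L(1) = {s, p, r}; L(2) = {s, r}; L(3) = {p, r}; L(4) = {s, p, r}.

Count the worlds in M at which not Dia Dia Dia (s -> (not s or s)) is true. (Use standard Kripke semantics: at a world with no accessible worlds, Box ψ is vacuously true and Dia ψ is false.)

1

Recall that Dia ψ holds at a world iff ψ holds at some accessible world.
Let φ = not Dia Dia Dia (s -> (not s or s)). Evaluate φ at each world:
  0 (successors ∅): φ is true.
  1 (successors {3}): φ is false.
  2 (successors {0, 1}): φ is false.
  3 (successors {3}): φ is false.
  4 (successors {3, 4}): φ is false.
For instance, at 4:
  At 4: Dia Dia Dia (s -> (not s or s)) is true, so not Dia Dia Dia (s -> (not s or s)) is false.
    At 4: Dia Dia Dia (s -> (not s or s)) requires Dia Dia (s -> (not s or s)) at some successor in {3, 4}.
      Dia Dia (s -> (not s or s)) holds at 3, so Dia Dia Dia (s -> (not s or s)) is true at 4.
Satisfying worlds: {0}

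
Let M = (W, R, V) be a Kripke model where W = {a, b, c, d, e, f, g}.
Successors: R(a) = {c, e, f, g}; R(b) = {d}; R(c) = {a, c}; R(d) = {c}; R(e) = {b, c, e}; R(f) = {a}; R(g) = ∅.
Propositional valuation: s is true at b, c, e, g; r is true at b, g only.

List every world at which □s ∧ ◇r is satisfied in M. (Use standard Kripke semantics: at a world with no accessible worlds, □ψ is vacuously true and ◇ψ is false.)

Recall that □ψ holds at a world iff ψ holds at every accessible world, and ◇ψ holds iff ψ holds at some accessible world.
Let φ = □s ∧ ◇r. Evaluate φ at each world:
  a (successors {c, e, f, g}): φ is false.
  b (successors {d}): φ is false.
  c (successors {a, c}): φ is false.
  d (successors {c}): φ is false.
  e (successors {b, c, e}): φ is true.
  f (successors {a}): φ is false.
  g (successors ∅): φ is false.
For instance, at f:
  At f: □s is false, ◇r is false, so □s ∧ ◇r is false.
    At f: □s requires s at every successor {a}.
      s fails at a, so □s is false at f.
    At f: ◇r requires r at some successor in {a}.
      At a: r is false.
    So ◇r is false at f.
Satisfying worlds: {e}

e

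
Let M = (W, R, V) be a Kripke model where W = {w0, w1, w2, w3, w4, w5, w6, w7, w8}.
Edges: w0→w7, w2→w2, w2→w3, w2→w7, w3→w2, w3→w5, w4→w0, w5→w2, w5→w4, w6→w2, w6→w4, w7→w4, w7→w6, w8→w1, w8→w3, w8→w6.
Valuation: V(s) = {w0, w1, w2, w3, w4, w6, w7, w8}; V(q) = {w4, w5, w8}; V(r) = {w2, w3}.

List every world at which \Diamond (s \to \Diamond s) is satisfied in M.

Let φ = \Diamond (s \to \Diamond s). Evaluate φ at each world:
  w0 (successors {w7}): φ is true.
  w1 (successors ∅): φ is false.
  w2 (successors {w2, w3, w7}): φ is true.
  w3 (successors {w2, w5}): φ is true.
  w4 (successors {w0}): φ is true.
  w5 (successors {w2, w4}): φ is true.
  w6 (successors {w2, w4}): φ is true.
  w7 (successors {w4, w6}): φ is true.
  w8 (successors {w1, w3, w6}): φ is true.
For instance, at w7:
  At w7: \Diamond (s \to \Diamond s) requires s \to \Diamond s at some successor in {w4, w6}.
    s \to \Diamond s holds at w4, so \Diamond (s \to \Diamond s) is true at w7.
      At w4: s is true, \Diamond s is true, so s \to \Diamond s is true.
Satisfying worlds: {w0, w2, w3, w4, w5, w6, w7, w8}

w0, w2, w3, w4, w5, w6, w7, w8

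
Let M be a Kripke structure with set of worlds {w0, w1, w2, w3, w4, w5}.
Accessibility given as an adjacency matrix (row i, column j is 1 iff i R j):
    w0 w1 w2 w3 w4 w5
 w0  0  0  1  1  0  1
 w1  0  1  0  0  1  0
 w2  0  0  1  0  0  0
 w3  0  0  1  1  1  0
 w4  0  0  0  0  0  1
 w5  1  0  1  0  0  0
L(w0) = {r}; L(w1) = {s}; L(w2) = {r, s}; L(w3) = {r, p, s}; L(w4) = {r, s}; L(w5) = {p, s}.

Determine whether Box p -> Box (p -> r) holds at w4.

Recall that Box ψ holds at a world iff ψ holds at every accessible world, and Dia ψ holds iff ψ holds at some accessible world.
At w4: Box p is true, Box (p -> r) is false, so Box p -> Box (p -> r) is false.
  At w4: Box p requires p at every successor {w5}.
    At w5: p is true.
  So Box p is true at w4.
  At w4: Box (p -> r) requires p -> r at every successor {w5}.
    p -> r fails at w5, so Box (p -> r) is false at w4.

No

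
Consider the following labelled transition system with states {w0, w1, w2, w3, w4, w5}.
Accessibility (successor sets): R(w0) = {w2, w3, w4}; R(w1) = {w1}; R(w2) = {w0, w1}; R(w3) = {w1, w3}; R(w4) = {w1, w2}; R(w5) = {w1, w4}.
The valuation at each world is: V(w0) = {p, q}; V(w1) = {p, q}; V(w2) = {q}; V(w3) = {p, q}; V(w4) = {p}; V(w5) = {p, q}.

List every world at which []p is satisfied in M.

Recall that []ψ holds at a world iff ψ holds at every accessible world, and <>ψ holds iff ψ holds at some accessible world.
Let φ = []p. Evaluate φ at each world:
  w0 (successors {w2, w3, w4}): φ is false.
  w1 (successors {w1}): φ is true.
  w2 (successors {w0, w1}): φ is true.
  w3 (successors {w1, w3}): φ is true.
  w4 (successors {w1, w2}): φ is false.
  w5 (successors {w1, w4}): φ is true.
For instance, at w3:
  At w3: []p requires p at every successor {w1, w3}.
    At w1: p is true.
    At w3: p is true.
  So []p is true at w3.
Satisfying worlds: {w1, w2, w3, w5}

w1, w2, w3, w5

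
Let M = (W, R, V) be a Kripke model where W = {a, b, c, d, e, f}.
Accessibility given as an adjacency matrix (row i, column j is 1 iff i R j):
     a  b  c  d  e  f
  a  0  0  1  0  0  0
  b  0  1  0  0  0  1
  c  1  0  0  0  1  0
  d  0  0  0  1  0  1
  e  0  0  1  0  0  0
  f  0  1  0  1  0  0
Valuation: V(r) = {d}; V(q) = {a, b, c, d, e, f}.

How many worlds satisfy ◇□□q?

Let φ = ◇□□q. Evaluate φ at each world:
  a (successors {c}): φ is true.
  b (successors {b, f}): φ is true.
  c (successors {a, e}): φ is true.
  d (successors {d, f}): φ is true.
  e (successors {c}): φ is true.
  f (successors {b, d}): φ is true.
For instance, at f:
  At f: ◇□□q requires □□q at some successor in {b, d}.
    □□q holds at b, so ◇□□q is true at f.
      At b: □□q requires □q at every successor {b, f}.
        At b: □q is true.
        At f: □q is true.
      So □□q is true at b.
Satisfying worlds: {a, b, c, d, e, f}

6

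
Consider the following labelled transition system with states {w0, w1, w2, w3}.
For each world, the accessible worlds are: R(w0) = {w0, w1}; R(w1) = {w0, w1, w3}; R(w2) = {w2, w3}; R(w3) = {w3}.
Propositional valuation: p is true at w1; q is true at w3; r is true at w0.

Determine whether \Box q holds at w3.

Yes

Recall that \Box ψ holds at a world iff ψ holds at every accessible world, and \Diamond ψ holds iff ψ holds at some accessible world.
At w3: \Box q requires q at every successor {w3}.
  At w3: q is true.
So \Box q is true at w3.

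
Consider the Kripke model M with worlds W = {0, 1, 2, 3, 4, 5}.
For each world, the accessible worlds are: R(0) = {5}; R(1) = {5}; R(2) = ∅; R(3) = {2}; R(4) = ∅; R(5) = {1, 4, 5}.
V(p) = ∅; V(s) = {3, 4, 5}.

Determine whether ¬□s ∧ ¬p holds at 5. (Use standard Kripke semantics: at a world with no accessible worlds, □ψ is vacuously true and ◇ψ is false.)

Yes

At 5: ¬□s is true, ¬p is true, so ¬□s ∧ ¬p is true.
  At 5: □s is false, so ¬□s is true.
    At 5: □s requires s at every successor {1, 4, 5}.
      s fails at 1, so □s is false at 5.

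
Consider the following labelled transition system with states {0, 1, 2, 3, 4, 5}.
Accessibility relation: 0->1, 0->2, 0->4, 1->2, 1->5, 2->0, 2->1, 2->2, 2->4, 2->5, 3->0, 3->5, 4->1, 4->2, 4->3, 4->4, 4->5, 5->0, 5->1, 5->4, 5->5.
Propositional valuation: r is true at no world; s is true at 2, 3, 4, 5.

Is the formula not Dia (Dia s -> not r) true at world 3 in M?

At 3: Dia (Dia s -> not r) is true, so not Dia (Dia s -> not r) is false.
  At 3: Dia (Dia s -> not r) requires Dia s -> not r at some successor in {0, 5}.
    Dia s -> not r holds at 0, so Dia (Dia s -> not r) is true at 3.
      At 0: Dia s is true, not r is true, so Dia s -> not r is true.

No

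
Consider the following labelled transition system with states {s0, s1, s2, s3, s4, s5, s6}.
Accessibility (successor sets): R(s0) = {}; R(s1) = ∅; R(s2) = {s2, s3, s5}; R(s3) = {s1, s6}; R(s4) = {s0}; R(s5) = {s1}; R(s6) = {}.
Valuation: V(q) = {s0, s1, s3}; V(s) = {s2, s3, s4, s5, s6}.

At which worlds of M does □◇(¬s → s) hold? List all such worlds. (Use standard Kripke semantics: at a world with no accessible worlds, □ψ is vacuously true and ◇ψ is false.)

s0, s1, s6

Recall that □ψ holds at a world iff ψ holds at every accessible world, and ◇ψ holds iff ψ holds at some accessible world.
Let φ = □◇(¬s → s). Evaluate φ at each world:
  s0 (successors ∅): φ is true.
  s1 (successors ∅): φ is true.
  s2 (successors {s2, s3, s5}): φ is false.
  s3 (successors {s1, s6}): φ is false.
  s4 (successors {s0}): φ is false.
  s5 (successors {s1}): φ is false.
  s6 (successors ∅): φ is true.
For instance, at s3:
  At s3: □◇(¬s → s) requires ◇(¬s → s) at every successor {s1, s6}.
    ◇(¬s → s) fails at s1, so □◇(¬s → s) is false at s3.
      At s1: no accessible worlds, so ◇(¬s → s) is false.
Satisfying worlds: {s0, s1, s6}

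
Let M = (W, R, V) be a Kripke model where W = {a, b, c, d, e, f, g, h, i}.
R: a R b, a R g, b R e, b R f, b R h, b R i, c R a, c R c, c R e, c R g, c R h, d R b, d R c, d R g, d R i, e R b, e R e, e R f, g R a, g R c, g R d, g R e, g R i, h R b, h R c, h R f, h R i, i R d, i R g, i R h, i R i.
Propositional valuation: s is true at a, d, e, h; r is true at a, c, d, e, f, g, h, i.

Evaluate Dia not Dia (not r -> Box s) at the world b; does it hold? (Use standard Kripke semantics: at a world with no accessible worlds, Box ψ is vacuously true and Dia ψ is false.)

Recall that Box ψ holds at a world iff ψ holds at every accessible world, and Dia ψ holds iff ψ holds at some accessible world.
At b: Dia not Dia (not r -> Box s) requires not Dia (not r -> Box s) at some successor in {e, f, h, i}.
  not Dia (not r -> Box s) holds at f, so Dia not Dia (not r -> Box s) is true at b.
    At f: Dia (not r -> Box s) is false, so not Dia (not r -> Box s) is true.
      At f: no accessible worlds, so Dia (not r -> Box s) is false.

Yes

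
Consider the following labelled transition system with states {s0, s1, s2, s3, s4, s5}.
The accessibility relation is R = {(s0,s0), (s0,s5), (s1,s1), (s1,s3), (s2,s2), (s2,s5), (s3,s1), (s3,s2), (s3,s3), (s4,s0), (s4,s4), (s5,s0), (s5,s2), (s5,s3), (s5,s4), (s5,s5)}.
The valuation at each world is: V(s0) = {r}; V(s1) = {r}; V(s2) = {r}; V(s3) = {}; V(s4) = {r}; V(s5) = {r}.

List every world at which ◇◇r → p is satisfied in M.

Recall that ◇ψ holds at a world iff ψ holds at some accessible world.
Let φ = ◇◇r → p. Evaluate φ at each world:
  s0 (successors {s0, s5}): φ is false.
  s1 (successors {s1, s3}): φ is false.
  s2 (successors {s2, s5}): φ is false.
  s3 (successors {s1, s2, s3}): φ is false.
  s4 (successors {s0, s4}): φ is false.
  s5 (successors {s0, s2, s3, s4, s5}): φ is false.
For instance, at s3:
  At s3: ◇◇r is true, p is false, so ◇◇r → p is false.
    At s3: ◇◇r requires ◇r at some successor in {s1, s2, s3}.
      ◇r holds at s1, so ◇◇r is true at s3.
Satisfying worlds: none.

none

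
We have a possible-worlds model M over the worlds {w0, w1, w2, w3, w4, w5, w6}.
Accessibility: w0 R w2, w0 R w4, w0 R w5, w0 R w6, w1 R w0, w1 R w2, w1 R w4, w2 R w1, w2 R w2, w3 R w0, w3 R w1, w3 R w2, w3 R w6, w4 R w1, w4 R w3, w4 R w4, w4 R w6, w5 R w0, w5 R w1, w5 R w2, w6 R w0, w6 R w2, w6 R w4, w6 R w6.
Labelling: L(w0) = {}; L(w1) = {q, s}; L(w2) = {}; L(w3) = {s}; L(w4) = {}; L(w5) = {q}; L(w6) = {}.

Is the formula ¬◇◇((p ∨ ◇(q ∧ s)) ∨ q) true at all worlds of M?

No

Recall that ◇ψ holds at a world iff ψ holds at some accessible world.
Let φ = ¬◇◇((p ∨ ◇(q ∧ s)) ∨ q). Evaluate φ at each world:
  w0 (successors {w2, w4, w5, w6}): φ is false.
  w1 (successors {w0, w2, w4}): φ is false.
  w2 (successors {w1, w2}): φ is false.
  w3 (successors {w0, w1, w2, w6}): φ is false.
  w4 (successors {w1, w3, w4, w6}): φ is false.
  w5 (successors {w0, w1, w2}): φ is false.
  w6 (successors {w0, w2, w4, w6}): φ is false.
Detail at w0 (counterexample):
  At w0: ◇◇((p ∨ ◇(q ∧ s)) ∨ q) is true, so ¬◇◇((p ∨ ◇(q ∧ s)) ∨ q) is false.
    At w0: ◇◇((p ∨ ◇(q ∧ s)) ∨ q) requires ◇((p ∨ ◇(q ∧ s)) ∨ q) at some successor in {w2, w4, w5, w6}.
      ◇((p ∨ ◇(q ∧ s)) ∨ q) holds at w2, so ◇◇((p ∨ ◇(q ∧ s)) ∨ q) is true at w0.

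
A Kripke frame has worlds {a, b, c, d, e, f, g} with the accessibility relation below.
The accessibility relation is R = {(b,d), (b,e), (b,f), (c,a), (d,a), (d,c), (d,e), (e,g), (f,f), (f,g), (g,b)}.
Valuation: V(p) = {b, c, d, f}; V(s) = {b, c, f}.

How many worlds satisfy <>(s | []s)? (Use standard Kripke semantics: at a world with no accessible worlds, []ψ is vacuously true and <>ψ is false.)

Let φ = <>(s | []s). Evaluate φ at each world:
  a (successors ∅): φ is false.
  b (successors {d, e, f}): φ is true.
  c (successors {a}): φ is true.
  d (successors {a, c, e}): φ is true.
  e (successors {g}): φ is true.
  f (successors {f, g}): φ is true.
  g (successors {b}): φ is true.
For instance, at c:
  At c: <>(s | []s) requires s | []s at some successor in {a}.
    s | []s holds at a, so <>(s | []s) is true at c.
      At a: s is false, []s is true, so s | []s is true.
Satisfying worlds: {b, c, d, e, f, g}

6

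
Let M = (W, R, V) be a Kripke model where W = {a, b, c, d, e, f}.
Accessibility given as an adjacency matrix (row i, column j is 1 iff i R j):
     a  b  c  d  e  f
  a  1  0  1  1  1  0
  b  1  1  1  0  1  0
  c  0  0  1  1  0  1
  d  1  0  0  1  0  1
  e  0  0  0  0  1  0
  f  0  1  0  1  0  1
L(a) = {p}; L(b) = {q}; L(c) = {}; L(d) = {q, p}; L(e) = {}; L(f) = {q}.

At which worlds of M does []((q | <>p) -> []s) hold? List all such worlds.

e

Let φ = []((q | <>p) -> []s). Evaluate φ at each world:
  a (successors {a, c, d, e}): φ is false.
  b (successors {a, b, c, e}): φ is false.
  c (successors {c, d, f}): φ is false.
  d (successors {a, d, f}): φ is false.
  e (successors {e}): φ is true.
  f (successors {b, d, f}): φ is false.
For instance, at b:
  At b: []((q | <>p) -> []s) requires (q | <>p) -> []s at every successor {a, b, c, e}.
    (q | <>p) -> []s fails at a, so []((q | <>p) -> []s) is false at b.
      At a: q | <>p is true, []s is false, so (q | <>p) -> []s is false.
Satisfying worlds: {e}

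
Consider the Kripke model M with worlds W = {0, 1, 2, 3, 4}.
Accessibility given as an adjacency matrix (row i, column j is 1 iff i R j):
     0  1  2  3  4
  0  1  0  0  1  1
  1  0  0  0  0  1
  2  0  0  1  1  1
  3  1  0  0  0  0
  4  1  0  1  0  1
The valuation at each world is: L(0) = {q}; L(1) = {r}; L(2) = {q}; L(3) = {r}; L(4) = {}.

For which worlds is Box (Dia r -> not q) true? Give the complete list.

1

Let φ = Box (Dia r -> not q). Evaluate φ at each world:
  0 (successors {0, 3, 4}): φ is false.
  1 (successors {4}): φ is true.
  2 (successors {2, 3, 4}): φ is false.
  3 (successors {0}): φ is false.
  4 (successors {0, 2, 4}): φ is false.
For instance, at 2:
  At 2: Box (Dia r -> not q) requires Dia r -> not q at every successor {2, 3, 4}.
    Dia r -> not q fails at 2, so Box (Dia r -> not q) is false at 2.
      At 2: Dia r is true, not q is false, so Dia r -> not q is false.
Satisfying worlds: {1}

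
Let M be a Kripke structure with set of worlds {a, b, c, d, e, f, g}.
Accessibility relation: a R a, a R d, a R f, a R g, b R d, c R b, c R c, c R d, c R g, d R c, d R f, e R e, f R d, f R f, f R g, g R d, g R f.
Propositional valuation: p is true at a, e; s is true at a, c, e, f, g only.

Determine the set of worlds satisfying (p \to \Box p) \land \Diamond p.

e

Recall that \Box ψ holds at a world iff ψ holds at every accessible world, and \Diamond ψ holds iff ψ holds at some accessible world.
Let φ = (p \to \Box p) \land \Diamond p. Evaluate φ at each world:
  a (successors {a, d, f, g}): φ is false.
  b (successors {d}): φ is false.
  c (successors {b, c, d, g}): φ is false.
  d (successors {c, f}): φ is false.
  e (successors {e}): φ is true.
  f (successors {d, f, g}): φ is false.
  g (successors {d, f}): φ is false.
For instance, at a:
  At a: p \to \Box p is false, \Diamond p is true, so (p \to \Box p) \land \Diamond p is false.
    At a: p is true, \Box p is false, so p \to \Box p is false.
      At a: \Box p requires p at every successor {a, d, f, g}.
        p fails at d, so \Box p is false at a.
    At a: \Diamond p requires p at some successor in {a, d, f, g}.
      p holds at a, so \Diamond p is true at a.
Satisfying worlds: {e}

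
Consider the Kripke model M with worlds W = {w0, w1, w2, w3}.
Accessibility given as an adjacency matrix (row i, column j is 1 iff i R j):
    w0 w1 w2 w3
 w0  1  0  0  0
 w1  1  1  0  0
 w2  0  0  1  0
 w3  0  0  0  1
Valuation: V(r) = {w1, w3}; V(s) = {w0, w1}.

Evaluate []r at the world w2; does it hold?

At w2: []r requires r at every successor {w2}.
  r fails at w2, so []r is false at w2.

No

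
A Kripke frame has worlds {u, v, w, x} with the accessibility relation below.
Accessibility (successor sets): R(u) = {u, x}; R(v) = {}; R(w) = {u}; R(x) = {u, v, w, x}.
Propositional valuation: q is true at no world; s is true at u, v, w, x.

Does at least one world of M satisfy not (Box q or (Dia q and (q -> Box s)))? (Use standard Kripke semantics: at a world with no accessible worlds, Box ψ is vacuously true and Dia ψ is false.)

Recall that Box ψ holds at a world iff ψ holds at every accessible world, and Dia ψ holds iff ψ holds at some accessible world.
Let φ = not (Box q or (Dia q and (q -> Box s))). Evaluate φ at each world:
  u (successors {u, x}): φ is true.
  v (successors ∅): φ is false.
  w (successors {u}): φ is true.
  x (successors {u, v, w, x}): φ is true.
Detail at u (witness):
  At u: Box q or (Dia q and (q -> Box s)) is false, so not (Box q or (Dia q and (q -> Box s))) is true.
    At u: Box q is false, Dia q and (q -> Box s) is false, so Box q or (Dia q and (q -> Box s)) is false.
      At u: Box q requires q at every successor {u, x}.
        q fails at u, so Box q is false at u.
      At u: Dia q is false, q -> Box s is true, so Dia q and (q -> Box s) is false.

Yes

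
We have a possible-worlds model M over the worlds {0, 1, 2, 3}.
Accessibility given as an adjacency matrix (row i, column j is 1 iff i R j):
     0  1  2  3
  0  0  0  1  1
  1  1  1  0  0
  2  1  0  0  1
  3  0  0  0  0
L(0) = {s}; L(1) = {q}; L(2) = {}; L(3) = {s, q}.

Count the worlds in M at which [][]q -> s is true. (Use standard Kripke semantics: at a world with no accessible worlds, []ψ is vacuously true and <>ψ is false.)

Recall that []ψ holds at a world iff ψ holds at every accessible world, and <>ψ holds iff ψ holds at some accessible world.
Let φ = [][]q -> s. Evaluate φ at each world:
  0 (successors {2, 3}): φ is true.
  1 (successors {0, 1}): φ is true.
  2 (successors {0, 3}): φ is true.
  3 (successors ∅): φ is true.
For instance, at 2:
  At 2: [][]q is false, s is false, so [][]q -> s is true.
    At 2: [][]q requires []q at every successor {0, 3}.
      []q fails at 0, so [][]q is false at 2.
Satisfying worlds: {0, 1, 2, 3}

4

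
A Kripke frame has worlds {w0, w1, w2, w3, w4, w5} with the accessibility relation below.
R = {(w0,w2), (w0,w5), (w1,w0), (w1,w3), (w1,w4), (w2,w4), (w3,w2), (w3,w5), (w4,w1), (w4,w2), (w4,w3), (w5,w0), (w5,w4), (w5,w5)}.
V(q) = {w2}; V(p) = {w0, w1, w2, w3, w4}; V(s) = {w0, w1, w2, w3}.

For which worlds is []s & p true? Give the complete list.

w4

Let φ = []s & p. Evaluate φ at each world:
  w0 (successors {w2, w5}): φ is false.
  w1 (successors {w0, w3, w4}): φ is false.
  w2 (successors {w4}): φ is false.
  w3 (successors {w2, w5}): φ is false.
  w4 (successors {w1, w2, w3}): φ is true.
  w5 (successors {w0, w4, w5}): φ is false.
For instance, at w0:
  At w0: []s is false, p is true, so []s & p is false.
    At w0: []s requires s at every successor {w2, w5}.
      s fails at w5, so []s is false at w0.
Satisfying worlds: {w4}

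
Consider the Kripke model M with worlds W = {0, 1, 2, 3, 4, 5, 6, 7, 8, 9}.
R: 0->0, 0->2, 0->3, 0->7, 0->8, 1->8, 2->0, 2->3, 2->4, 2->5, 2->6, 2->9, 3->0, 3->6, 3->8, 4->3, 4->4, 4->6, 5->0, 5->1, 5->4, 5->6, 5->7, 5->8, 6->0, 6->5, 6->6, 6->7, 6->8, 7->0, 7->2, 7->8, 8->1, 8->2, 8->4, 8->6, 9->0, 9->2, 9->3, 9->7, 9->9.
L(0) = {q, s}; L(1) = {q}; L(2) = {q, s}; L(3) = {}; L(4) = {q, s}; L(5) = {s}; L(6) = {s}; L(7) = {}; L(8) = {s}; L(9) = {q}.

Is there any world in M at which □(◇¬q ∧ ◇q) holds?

Yes

Recall that □ψ holds at a world iff ψ holds at every accessible world, and ◇ψ holds iff ψ holds at some accessible world.
Let φ = □(◇¬q ∧ ◇q). Evaluate φ at each world:
  0 (successors {0, 2, 3, 7, 8}): φ is true.
  1 (successors {8}): φ is true.
  2 (successors {0, 3, 4, 5, 6, 9}): φ is true.
  3 (successors {0, 6, 8}): φ is true.
  4 (successors {3, 4, 6}): φ is true.
  5 (successors {0, 1, 4, 6, 7, 8}): φ is false.
  6 (successors {0, 5, 6, 7, 8}): φ is true.
  7 (successors {0, 2, 8}): φ is true.
  8 (successors {1, 2, 4, 6}): φ is false.
  9 (successors {0, 2, 3, 7, 9}): φ is true.
Detail at 0 (witness):
  At 0: □(◇¬q ∧ ◇q) requires ◇¬q ∧ ◇q at every successor {0, 2, 3, 7, 8}.
    At 0: ◇¬q ∧ ◇q is true.
    At 2: ◇¬q ∧ ◇q is true.
    At 3: ◇¬q ∧ ◇q is true.
    At 7: ◇¬q ∧ ◇q is true.
    At 8: ◇¬q ∧ ◇q is true.
  So □(◇¬q ∧ ◇q) is true at 0.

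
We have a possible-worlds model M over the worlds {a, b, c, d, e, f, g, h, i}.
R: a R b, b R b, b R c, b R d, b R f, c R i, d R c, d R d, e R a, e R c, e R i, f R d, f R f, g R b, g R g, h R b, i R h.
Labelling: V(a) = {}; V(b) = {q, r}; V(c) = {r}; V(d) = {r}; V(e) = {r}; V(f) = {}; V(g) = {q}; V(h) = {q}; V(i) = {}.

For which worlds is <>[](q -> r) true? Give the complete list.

a, b, d, e, f, g, h, i

Recall that []ψ holds at a world iff ψ holds at every accessible world, and <>ψ holds iff ψ holds at some accessible world.
Let φ = <>[](q -> r). Evaluate φ at each world:
  a (successors {b}): φ is true.
  b (successors {b, c, d, f}): φ is true.
  c (successors {i}): φ is false.
  d (successors {c, d}): φ is true.
  e (successors {a, c, i}): φ is true.
  f (successors {d, f}): φ is true.
  g (successors {b, g}): φ is true.
  h (successors {b}): φ is true.
  i (successors {h}): φ is true.
For instance, at h:
  At h: <>[](q -> r) requires [](q -> r) at some successor in {b}.
    [](q -> r) holds at b, so <>[](q -> r) is true at h.
      At b: [](q -> r) requires q -> r at every successor {b, c, d, f}.
        At b: q -> r is true.
        At c: q -> r is true.
        At d: q -> r is true.
        At f: q -> r is true.
      So [](q -> r) is true at b.
Satisfying worlds: {a, b, d, e, f, g, h, i}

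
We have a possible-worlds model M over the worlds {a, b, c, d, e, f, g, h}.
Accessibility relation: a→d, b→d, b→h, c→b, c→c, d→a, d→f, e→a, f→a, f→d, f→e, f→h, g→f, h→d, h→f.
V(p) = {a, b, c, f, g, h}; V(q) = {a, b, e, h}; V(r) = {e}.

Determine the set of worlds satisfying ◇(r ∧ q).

f

Let φ = ◇(r ∧ q). Evaluate φ at each world:
  a (successors {d}): φ is false.
  b (successors {d, h}): φ is false.
  c (successors {b, c}): φ is false.
  d (successors {a, f}): φ is false.
  e (successors {a}): φ is false.
  f (successors {a, d, e, h}): φ is true.
  g (successors {f}): φ is false.
  h (successors {d, f}): φ is false.
For instance, at e:
  At e: ◇(r ∧ q) requires r ∧ q at some successor in {a}.
    At a: r ∧ q is false.
  So ◇(r ∧ q) is false at e.
Satisfying worlds: {f}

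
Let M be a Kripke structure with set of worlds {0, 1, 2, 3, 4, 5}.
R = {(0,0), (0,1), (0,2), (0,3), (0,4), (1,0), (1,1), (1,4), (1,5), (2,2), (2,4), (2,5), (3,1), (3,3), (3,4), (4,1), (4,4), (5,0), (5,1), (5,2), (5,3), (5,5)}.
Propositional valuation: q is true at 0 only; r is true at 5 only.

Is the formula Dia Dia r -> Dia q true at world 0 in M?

Recall that Dia ψ holds at a world iff ψ holds at some accessible world.
At 0: Dia Dia r is true, Dia q is true, so Dia Dia r -> Dia q is true.
  At 0: Dia Dia r requires Dia r at some successor in {0, 1, 2, 3, 4}.
    Dia r holds at 1, so Dia Dia r is true at 0.
      At 1: Dia r requires r at some successor in {0, 1, 4, 5}.
        r holds at 5, so Dia r is true at 1.
  At 0: Dia q requires q at some successor in {0, 1, 2, 3, 4}.
    q holds at 0, so Dia q is true at 0.

Yes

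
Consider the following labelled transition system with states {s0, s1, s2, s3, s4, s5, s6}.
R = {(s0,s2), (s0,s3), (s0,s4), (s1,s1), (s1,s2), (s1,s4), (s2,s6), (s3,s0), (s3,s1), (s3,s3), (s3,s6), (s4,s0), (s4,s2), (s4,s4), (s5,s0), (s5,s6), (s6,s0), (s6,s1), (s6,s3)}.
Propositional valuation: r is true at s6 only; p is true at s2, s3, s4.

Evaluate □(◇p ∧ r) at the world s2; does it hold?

Yes

Recall that □ψ holds at a world iff ψ holds at every accessible world, and ◇ψ holds iff ψ holds at some accessible world.
At s2: □(◇p ∧ r) requires ◇p ∧ r at every successor {s6}.
    At s6: ◇p is true, r is true, so ◇p ∧ r is true.
      At s6: ◇p requires p at some successor in {s0, s1, s3}.
        p holds at s3, so ◇p is true at s6.
So □(◇p ∧ r) is true at s2.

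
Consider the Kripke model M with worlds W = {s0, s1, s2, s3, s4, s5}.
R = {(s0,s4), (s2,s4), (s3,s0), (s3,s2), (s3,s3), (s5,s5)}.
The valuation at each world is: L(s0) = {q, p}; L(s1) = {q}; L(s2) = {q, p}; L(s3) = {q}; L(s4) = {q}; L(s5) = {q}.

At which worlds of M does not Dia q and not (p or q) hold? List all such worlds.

Let φ = not Dia q and not (p or q). Evaluate φ at each world:
  s0 (successors {s4}): φ is false.
  s1 (successors ∅): φ is false.
  s2 (successors {s4}): φ is false.
  s3 (successors {s0, s2, s3}): φ is false.
  s4 (successors ∅): φ is false.
  s5 (successors {s5}): φ is false.
For instance, at s3:
  At s3: not Dia q is false, not (p or q) is false, so not Dia q and not (p or q) is false.
    At s3: Dia q is true, so not Dia q is false.
      At s3: Dia q requires q at some successor in {s0, s2, s3}.
        q holds at s0, so Dia q is true at s3.
Satisfying worlds: none.

none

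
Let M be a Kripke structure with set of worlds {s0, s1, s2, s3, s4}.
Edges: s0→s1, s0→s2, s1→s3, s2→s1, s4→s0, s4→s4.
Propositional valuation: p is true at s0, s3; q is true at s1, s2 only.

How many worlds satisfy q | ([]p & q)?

2

Let φ = q | ([]p & q). Evaluate φ at each world:
  s0 (successors {s1, s2}): φ is false.
  s1 (successors {s3}): φ is true.
  s2 (successors {s1}): φ is true.
  s3 (successors ∅): φ is false.
  s4 (successors {s0, s4}): φ is false.
For instance, at s0:
  At s0: q is false, []p & q is false, so q | ([]p & q) is false.
    At s0: []p is false, q is false, so []p & q is false.
      At s0: []p requires p at every successor {s1, s2}.
        p fails at s1, so []p is false at s0.
Satisfying worlds: {s1, s2}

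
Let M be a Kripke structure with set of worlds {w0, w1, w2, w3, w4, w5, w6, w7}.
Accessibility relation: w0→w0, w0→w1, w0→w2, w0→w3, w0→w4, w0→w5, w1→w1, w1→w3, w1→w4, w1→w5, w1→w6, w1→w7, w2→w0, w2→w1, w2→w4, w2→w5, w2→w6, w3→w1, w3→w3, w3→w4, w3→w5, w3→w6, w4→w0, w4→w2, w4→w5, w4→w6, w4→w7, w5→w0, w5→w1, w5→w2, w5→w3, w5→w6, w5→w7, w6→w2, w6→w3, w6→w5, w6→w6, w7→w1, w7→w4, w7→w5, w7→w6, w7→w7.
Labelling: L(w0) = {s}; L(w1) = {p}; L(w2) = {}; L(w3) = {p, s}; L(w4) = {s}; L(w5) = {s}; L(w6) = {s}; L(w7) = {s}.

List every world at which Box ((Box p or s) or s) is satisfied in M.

none

Let φ = Box ((Box p or s) or s). Evaluate φ at each world:
  w0 (successors {w0, w1, w2, w3, w4, w5}): φ is false.
  w1 (successors {w1, w3, w4, w5, w6, w7}): φ is false.
  w2 (successors {w0, w1, w4, w5, w6}): φ is false.
  w3 (successors {w1, w3, w4, w5, w6}): φ is false.
  w4 (successors {w0, w2, w5, w6, w7}): φ is false.
  w5 (successors {w0, w1, w2, w3, w6, w7}): φ is false.
  w6 (successors {w2, w3, w5, w6}): φ is false.
  w7 (successors {w1, w4, w5, w6, w7}): φ is false.
For instance, at w1:
  At w1: Box ((Box p or s) or s) requires (Box p or s) or s at every successor {w1, w3, w4, w5, w6, w7}.
    (Box p or s) or s fails at w1, so Box ((Box p or s) or s) is false at w1.
      At w1: Box p or s is false, s is false, so (Box p or s) or s is false.
Satisfying worlds: none.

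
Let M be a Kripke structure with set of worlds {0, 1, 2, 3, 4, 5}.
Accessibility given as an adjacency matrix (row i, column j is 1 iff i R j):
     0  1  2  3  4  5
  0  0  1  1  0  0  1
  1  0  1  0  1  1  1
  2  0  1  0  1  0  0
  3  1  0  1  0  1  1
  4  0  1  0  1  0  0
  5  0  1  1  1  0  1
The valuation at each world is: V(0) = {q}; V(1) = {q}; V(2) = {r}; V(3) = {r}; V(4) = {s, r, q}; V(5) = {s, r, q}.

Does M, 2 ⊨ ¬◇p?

Yes

Recall that ◇ψ holds at a world iff ψ holds at some accessible world.
At 2: ◇p is false, so ¬◇p is true.
  At 2: ◇p requires p at some successor in {1, 3}.
    At 1: p is false.
    At 3: p is false.
  So ◇p is false at 2.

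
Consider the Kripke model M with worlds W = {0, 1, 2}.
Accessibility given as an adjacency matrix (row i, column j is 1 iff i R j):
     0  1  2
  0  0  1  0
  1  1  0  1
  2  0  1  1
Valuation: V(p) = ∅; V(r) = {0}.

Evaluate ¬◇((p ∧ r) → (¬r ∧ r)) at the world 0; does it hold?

Recall that ◇ψ holds at a world iff ψ holds at some accessible world.
At 0: ◇((p ∧ r) → (¬r ∧ r)) is true, so ¬◇((p ∧ r) → (¬r ∧ r)) is false.
  At 0: ◇((p ∧ r) → (¬r ∧ r)) requires (p ∧ r) → (¬r ∧ r) at some successor in {1}.
    (p ∧ r) → (¬r ∧ r) holds at 1, so ◇((p ∧ r) → (¬r ∧ r)) is true at 0.

No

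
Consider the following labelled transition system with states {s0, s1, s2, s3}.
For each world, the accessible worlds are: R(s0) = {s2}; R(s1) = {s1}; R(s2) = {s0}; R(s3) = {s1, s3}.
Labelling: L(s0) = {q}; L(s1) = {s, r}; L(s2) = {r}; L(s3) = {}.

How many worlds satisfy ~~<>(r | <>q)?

3

Let φ = ~~<>(r | <>q). Evaluate φ at each world:
  s0 (successors {s2}): φ is true.
  s1 (successors {s1}): φ is true.
  s2 (successors {s0}): φ is false.
  s3 (successors {s1, s3}): φ is true.
For instance, at s3:
  At s3: ~<>(r | <>q) is false, so ~~<>(r | <>q) is true.
    At s3: <>(r | <>q) is true, so ~<>(r | <>q) is false.
      At s3: <>(r | <>q) requires r | <>q at some successor in {s1, s3}.
        r | <>q holds at s1, so <>(r | <>q) is true at s3.
Satisfying worlds: {s0, s1, s3}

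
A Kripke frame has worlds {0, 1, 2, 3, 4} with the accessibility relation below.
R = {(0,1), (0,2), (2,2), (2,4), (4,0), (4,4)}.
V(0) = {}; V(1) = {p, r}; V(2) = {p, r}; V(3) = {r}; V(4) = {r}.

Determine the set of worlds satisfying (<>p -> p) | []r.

Let φ = (<>p -> p) | []r. Evaluate φ at each world:
  0 (successors {1, 2}): φ is true.
  1 (successors ∅): φ is true.
  2 (successors {2, 4}): φ is true.
  3 (successors ∅): φ is true.
  4 (successors {0, 4}): φ is true.
For instance, at 4:
  At 4: <>p -> p is true, []r is false, so (<>p -> p) | []r is true.
    At 4: <>p is false, p is false, so <>p -> p is true.
      At 4: <>p requires p at some successor in {0, 4}.
        At 0: p is false.
        At 4: p is false.
      So <>p is false at 4.
    At 4: []r requires r at every successor {0, 4}.
      r fails at 0, so []r is false at 4.
Satisfying worlds: {0, 1, 2, 3, 4}

0, 1, 2, 3, 4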